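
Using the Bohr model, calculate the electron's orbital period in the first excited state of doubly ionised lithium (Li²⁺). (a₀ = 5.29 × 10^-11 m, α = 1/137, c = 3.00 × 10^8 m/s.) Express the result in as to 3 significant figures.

r = n²a₀/Z = 2²·5.29 × 10^-11/3 = 7.05 × 10^-11 m
v = Zαc/n = 3·0.00730·3.00 × 10^8/2 = 3.28 × 10^6 m/s
T = 2πr/v = 1.35 × 10^-16 s = 135 as

135 as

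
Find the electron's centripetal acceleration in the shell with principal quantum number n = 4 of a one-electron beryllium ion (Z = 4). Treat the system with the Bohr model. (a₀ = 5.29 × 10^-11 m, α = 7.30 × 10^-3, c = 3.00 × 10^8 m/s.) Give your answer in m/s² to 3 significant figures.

r = n²a₀/Z = 2.12 × 10^-10 m, v = Zαc/n = 2.19 × 10^6 m/s
a = v²/r = (2.19 × 10^6)² / 2.12 × 10^-10 = 2.27 × 10^22 m/s²

2.27 × 10^22 m/s²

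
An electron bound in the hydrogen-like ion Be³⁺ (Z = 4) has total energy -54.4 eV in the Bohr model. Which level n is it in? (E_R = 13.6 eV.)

2

E_n = −E_R Z²/n² ⇒ n² = E_R Z²/(−E_n) = 13.6 × 4² / 54.4 ≈ 4.00
n = 2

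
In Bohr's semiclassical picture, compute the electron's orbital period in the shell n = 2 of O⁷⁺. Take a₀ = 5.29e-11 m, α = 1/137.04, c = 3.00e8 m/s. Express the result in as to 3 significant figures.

r = n²a₀/Z = 2²·5.29e-11/8 = 2.65e-11 m
v = Zαc/n = 8·0.00730·3.00e8/2 = 8.76e6 m/s
T = 2πr/v = 1.90e-17 s = 19.0 as

19.0 as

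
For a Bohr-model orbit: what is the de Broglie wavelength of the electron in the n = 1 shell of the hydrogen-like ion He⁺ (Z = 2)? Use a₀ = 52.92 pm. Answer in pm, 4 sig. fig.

166.3 pm

The Bohr quantisation condition is nλ = 2πr_n.
r_n = n²a₀/Z = 26.46 pm
λ = 2πr_n/n = 2π·26.46/1 = 166.3 pm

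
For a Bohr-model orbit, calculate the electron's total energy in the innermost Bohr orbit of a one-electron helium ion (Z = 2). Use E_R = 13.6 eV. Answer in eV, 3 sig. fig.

-54.4 eV

E_n = −E_R·Z²/n² = −13.6 × 2²/1² = -54.4 eV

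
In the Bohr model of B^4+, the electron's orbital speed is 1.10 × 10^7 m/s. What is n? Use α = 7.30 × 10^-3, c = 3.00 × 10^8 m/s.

1

v_n = Zαc/n ⇒ n = Zαc/v = 5 × 0.00730 × 3.00 × 10^8 / 1.10 × 10^7 ≈ 1.00
n = 1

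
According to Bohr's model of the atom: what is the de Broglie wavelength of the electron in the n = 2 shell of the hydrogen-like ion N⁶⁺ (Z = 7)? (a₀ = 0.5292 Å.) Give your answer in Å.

The Bohr quantisation condition is nλ = 2πr_n.
r_n = n²a₀/Z = 0.3024 Å
λ = 2πr_n/n = 2π·0.3024/2 = 0.9500 Å

0.9500 Å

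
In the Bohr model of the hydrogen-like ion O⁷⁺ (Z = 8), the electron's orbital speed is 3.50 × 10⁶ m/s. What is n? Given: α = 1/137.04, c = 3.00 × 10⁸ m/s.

v_n = Zαc/n ⇒ n = Zαc/v = 8 × 0.00730 × 3.00 × 10⁸ / 3.50 × 10⁶ ≈ 5.00
n = 5

5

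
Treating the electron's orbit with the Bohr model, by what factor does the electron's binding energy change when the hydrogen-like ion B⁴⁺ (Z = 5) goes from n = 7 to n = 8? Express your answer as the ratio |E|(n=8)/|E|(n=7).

|E| ∝ Z^2 · n^-2; with Z fixed, |E| ∝ n^-2.
|E|(n=8)/|E|(n=7) = (8/7)^-2 = 49/64

49/64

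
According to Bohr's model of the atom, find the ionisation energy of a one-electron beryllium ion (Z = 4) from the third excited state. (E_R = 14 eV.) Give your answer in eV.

14 eV

E_n = −E_R·Z²/n² = −14 × 4²/4² eV = -14 eV
Ionisation energy = −E_n = 14 eV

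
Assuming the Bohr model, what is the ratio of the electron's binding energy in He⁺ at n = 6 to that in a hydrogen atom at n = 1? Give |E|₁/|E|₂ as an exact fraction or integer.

1/9

|E| ∝ Z^2 · n^-2
|E|₁/|E|₂ = (2/1)^2 · (6/1)^-2 = 1/9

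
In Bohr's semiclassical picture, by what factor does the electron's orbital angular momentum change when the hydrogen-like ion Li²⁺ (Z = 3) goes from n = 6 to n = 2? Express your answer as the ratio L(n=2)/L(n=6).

1/3

L = nℏ depends only on n, so L ∝ n.
L(n=2)/L(n=6) = (2/6)^1 = 1/3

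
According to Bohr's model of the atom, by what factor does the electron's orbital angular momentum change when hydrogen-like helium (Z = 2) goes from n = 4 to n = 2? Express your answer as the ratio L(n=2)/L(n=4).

L = nℏ depends only on n, so L ∝ n.
L(n=2)/L(n=4) = (2/4)^1 = 1/2

1/2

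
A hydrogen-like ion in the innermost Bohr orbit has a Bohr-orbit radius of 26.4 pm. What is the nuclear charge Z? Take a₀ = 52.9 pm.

2

r_n = n²a₀/Z ⇒ Z = n²a₀/r = 1² × 52.9 / 26.4 ≈ 2.00
Z = 2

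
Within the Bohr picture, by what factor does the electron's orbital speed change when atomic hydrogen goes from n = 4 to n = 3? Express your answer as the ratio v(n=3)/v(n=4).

4/3

v ∝ Z^1 · n^-1; with Z fixed, v ∝ n^-1.
v(n=3)/v(n=4) = (3/4)^-1 = 4/3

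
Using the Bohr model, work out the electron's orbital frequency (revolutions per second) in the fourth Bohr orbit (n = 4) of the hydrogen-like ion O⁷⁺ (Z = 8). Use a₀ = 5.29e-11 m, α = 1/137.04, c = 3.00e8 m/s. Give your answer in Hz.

r = n²a₀/Z = 1.06e-10 m, v = Zαc/n = 4.38e6 m/s
f = v/(2πr) = 6.59e15 Hz

6.59e15 Hz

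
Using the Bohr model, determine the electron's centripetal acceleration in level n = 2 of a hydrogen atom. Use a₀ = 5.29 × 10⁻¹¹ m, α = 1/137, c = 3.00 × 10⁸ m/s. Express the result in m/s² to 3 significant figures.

5.67 × 10²¹ m/s²

r = n²a₀/Z = 2.12 × 10⁻¹⁰ m, v = Zαc/n = 1.09 × 10⁶ m/s
a = v²/r = (1.09 × 10⁶)² / 2.12 × 10⁻¹⁰ = 5.67 × 10²¹ m/s²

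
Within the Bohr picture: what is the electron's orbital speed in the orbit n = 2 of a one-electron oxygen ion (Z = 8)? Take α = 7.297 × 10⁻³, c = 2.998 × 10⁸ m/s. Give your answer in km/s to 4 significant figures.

v_n = Zαc/n = 8 × 0.007297 × 2.998 × 10⁸ / 2
    = 8751 km/s

8751 km/s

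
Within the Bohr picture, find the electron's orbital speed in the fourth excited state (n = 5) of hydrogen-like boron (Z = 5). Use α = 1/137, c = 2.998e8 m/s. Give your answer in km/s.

2188 km/s

v_n = Zαc/n = 5 × 0.007299 × 2.998e8 / 5
    = 2188 km/s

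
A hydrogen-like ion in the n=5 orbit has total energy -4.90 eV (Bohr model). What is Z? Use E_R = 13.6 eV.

E_n = −E_R Z²/n² ⇒ Z² = −E_n n²/E_R = 4.90 × 5² / 13.6 ≈ 9.01
Z = 3

3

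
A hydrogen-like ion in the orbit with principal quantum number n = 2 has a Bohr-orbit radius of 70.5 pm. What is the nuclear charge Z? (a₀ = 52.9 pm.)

r_n = n²a₀/Z ⇒ Z = n²a₀/r = 2² × 52.9 / 70.5 ≈ 3.00
Z = 3

3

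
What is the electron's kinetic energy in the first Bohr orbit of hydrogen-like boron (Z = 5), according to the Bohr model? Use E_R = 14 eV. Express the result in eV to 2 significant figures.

350 eV

For a Coulomb orbit the virial theorem gives K = −E_n.
E_n = −E_R·Z²/n², so K = E_R·Z²/n² = 14 × 5²/1² = 350 eV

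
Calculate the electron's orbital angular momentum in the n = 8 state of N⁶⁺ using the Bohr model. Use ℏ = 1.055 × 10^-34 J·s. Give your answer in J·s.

L_n = nℏ = 8 × 1.055 × 10^-34 = 8.440 × 10^-34 J·s

8.440 × 10^-34 J·s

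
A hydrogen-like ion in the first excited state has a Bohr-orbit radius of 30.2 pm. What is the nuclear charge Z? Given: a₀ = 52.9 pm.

7

r_n = n²a₀/Z ⇒ Z = n²a₀/r = 2² × 52.9 / 30.2 ≈ 7.01
Z = 7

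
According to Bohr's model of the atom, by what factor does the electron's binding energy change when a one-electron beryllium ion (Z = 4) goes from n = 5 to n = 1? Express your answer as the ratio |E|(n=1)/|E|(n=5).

|E| ∝ Z^2 · n^-2; with Z fixed, |E| ∝ n^-2.
|E|(n=1)/|E|(n=5) = (1/5)^-2 = 25

25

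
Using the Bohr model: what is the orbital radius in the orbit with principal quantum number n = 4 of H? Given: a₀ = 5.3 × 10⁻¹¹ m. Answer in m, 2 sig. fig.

8.5 × 10⁻¹⁰ m

r_n = n²a₀/Z = 4² × 5.3 × 10⁻¹¹ / 1
    = 16 × 5.3 × 10⁻¹¹ / 1 = 8.5 × 10⁻¹⁰ m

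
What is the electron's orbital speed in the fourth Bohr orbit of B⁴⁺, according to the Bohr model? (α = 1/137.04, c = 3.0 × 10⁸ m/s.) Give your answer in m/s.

v_n = Zαc/n = 5 × 0.0073 × 3.0 × 10⁸ / 4
    = 2.7 × 10⁶ m/s

2.7 × 10⁶ m/s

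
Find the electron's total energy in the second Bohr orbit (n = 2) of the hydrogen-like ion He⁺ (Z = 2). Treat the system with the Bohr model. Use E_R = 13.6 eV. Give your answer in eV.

E_n = −E_R·Z²/n² = −13.6 × 2²/2² = -13.6 eV

-13.6 eV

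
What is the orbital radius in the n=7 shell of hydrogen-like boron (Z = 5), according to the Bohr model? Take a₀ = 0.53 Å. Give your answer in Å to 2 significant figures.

5.2 Å

r_n = n²a₀/Z = 7² × 0.53 / 5
    = 49 × 0.53 / 5 = 5.2 Å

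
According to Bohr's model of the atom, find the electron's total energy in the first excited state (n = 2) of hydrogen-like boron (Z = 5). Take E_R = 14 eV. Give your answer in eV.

E_n = −E_R·Z²/n² = −14 × 5²/2² = -88 eV

-88 eV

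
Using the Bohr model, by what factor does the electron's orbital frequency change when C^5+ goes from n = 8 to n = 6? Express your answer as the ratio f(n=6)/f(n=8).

64/27

f ∝ Z^2 · n^-3; with Z fixed, f ∝ n^-3.
f(n=6)/f(n=8) = (6/8)^-3 = 64/27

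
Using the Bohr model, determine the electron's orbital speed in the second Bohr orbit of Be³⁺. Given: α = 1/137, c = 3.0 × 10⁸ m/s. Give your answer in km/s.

v_n = Zαc/n = 4 × 0.0073 × 3.0 × 10⁸ / 2
    = 4400 km/s

4400 km/s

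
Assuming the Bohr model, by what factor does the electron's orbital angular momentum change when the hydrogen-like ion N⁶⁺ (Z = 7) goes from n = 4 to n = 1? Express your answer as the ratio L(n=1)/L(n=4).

L = nℏ depends only on n, so L ∝ n.
L(n=1)/L(n=4) = (1/4)^1 = 1/4

1/4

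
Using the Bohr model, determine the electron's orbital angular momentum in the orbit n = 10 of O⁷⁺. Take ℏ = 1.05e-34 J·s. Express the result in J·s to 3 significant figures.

L_n = nℏ = 10 × 1.05e-34 = 1.05e-33 J·s

1.05e-33 J·s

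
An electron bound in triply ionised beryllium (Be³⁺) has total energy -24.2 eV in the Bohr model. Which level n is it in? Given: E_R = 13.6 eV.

3

E_n = −E_R Z²/n² ⇒ n² = E_R Z²/(−E_n) = 13.6 × 4² / 24.2 ≈ 8.99
n = 3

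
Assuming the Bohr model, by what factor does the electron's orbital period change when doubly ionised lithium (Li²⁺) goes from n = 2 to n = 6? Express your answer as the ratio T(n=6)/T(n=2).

T ∝ Z^-2 · n^3; with Z fixed, T ∝ n^3.
T(n=6)/T(n=2) = (6/2)^3 = 27

27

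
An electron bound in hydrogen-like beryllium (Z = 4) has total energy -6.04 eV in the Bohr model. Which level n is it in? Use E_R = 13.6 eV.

6

E_n = −E_R Z²/n² ⇒ n² = E_R Z²/(−E_n) = 13.6 × 4² / 6.04 ≈ 36.03
n = 6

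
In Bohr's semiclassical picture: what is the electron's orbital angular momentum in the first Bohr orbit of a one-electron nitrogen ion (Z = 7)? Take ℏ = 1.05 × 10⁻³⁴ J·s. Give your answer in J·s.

1.05 × 10⁻³⁴ J·s

L_n = nℏ = 1 × 1.05 × 10⁻³⁴ = 1.05 × 10⁻³⁴ J·s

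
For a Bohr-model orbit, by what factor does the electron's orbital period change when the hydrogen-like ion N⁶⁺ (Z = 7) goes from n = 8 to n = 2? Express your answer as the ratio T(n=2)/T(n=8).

T ∝ Z^-2 · n^3; with Z fixed, T ∝ n^3.
T(n=2)/T(n=8) = (2/8)^3 = 1/64

1/64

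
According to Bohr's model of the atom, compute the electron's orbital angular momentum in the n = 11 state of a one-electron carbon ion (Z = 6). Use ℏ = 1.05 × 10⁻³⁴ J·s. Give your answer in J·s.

L_n = nℏ = 11 × 1.05 × 10⁻³⁴ = 1.16 × 10⁻³³ J·s

1.16 × 10⁻³³ J·s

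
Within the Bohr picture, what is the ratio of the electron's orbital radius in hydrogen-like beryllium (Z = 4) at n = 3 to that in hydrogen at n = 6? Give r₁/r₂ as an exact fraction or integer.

r ∝ Z^-1 · n^2
r₁/r₂ = (4/1)^-1 · (3/6)^2 = 1/16

1/16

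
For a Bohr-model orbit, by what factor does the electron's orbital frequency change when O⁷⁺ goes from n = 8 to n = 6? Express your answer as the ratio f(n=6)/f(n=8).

64/27

f ∝ Z^2 · n^-3; with Z fixed, f ∝ n^-3.
f(n=6)/f(n=8) = (6/8)^-3 = 64/27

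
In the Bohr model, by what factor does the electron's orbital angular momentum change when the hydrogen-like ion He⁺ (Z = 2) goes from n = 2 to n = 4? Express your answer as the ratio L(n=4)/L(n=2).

L = nℏ depends only on n, so L ∝ n.
L(n=4)/L(n=2) = (4/2)^1 = 2

2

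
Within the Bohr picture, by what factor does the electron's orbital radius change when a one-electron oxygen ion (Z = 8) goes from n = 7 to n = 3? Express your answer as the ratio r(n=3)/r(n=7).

9/49

r ∝ Z^-1 · n^2; with Z fixed, r ∝ n^2.
r(n=3)/r(n=7) = (3/7)^2 = 9/49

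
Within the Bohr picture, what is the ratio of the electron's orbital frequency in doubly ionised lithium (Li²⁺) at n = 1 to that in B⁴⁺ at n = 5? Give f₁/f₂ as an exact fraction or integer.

f ∝ Z^2 · n^-3
f₁/f₂ = (3/5)^2 · (1/5)^-3 = 45

45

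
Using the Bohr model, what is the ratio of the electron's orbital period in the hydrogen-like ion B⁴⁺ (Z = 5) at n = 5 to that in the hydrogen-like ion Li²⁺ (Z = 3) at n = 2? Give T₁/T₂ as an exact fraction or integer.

45/8

T ∝ Z^-2 · n^3
T₁/T₂ = (5/3)^-2 · (5/2)^3 = 45/8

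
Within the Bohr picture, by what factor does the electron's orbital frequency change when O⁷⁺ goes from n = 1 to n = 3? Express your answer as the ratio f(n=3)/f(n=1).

f ∝ Z^2 · n^-3; with Z fixed, f ∝ n^-3.
f(n=3)/f(n=1) = (3/1)^-3 = 1/27

1/27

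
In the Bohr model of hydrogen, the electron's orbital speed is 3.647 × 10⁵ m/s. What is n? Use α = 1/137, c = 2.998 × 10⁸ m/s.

v_n = Zαc/n ⇒ n = Zαc/v = 1 × 0.007299 × 2.998 × 10⁸ / 3.647 × 10⁵ ≈ 6.00
n = 6

6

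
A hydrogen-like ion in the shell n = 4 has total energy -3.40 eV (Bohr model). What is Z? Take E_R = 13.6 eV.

E_n = −E_R Z²/n² ⇒ Z² = −E_n n²/E_R = 3.40 × 4² / 13.6 ≈ 4.00
Z = 2

2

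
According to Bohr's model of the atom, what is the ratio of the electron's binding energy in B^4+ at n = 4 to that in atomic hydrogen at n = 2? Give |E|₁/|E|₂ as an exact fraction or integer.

25/4

|E| ∝ Z^2 · n^-2
|E|₁/|E|₂ = (5/1)^2 · (4/2)^-2 = 25/4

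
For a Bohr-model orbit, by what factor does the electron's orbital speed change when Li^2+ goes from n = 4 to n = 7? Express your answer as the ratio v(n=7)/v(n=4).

v ∝ Z^1 · n^-1; with Z fixed, v ∝ n^-1.
v(n=7)/v(n=4) = (7/4)^-1 = 4/7

4/7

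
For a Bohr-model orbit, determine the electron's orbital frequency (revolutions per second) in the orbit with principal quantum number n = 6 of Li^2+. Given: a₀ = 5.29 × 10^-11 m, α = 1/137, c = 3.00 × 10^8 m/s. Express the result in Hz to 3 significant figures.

r = n²a₀/Z = 6.35 × 10^-10 m, v = Zαc/n = 1.09 × 10^6 m/s
f = v/(2πr) = 2.75 × 10^14 Hz

2.75 × 10^14 Hz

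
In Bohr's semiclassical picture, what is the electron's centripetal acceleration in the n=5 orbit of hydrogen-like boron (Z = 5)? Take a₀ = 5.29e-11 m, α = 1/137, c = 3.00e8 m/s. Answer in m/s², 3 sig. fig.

1.81e22 m/s²

r = n²a₀/Z = 2.64e-10 m, v = Zαc/n = 2.19e6 m/s
a = v²/r = (2.19e6)² / 2.64e-10 = 1.81e22 m/s²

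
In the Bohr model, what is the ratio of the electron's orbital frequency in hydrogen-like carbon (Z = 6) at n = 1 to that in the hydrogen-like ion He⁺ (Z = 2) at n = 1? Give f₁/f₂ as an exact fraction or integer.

9

f ∝ Z^2 · n^-3
f₁/f₂ = (6/2)^2 · (1/1)^-3 = 9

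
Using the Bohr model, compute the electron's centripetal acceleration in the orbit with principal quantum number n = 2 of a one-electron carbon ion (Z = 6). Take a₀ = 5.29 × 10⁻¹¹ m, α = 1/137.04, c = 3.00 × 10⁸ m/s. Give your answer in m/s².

1.22 × 10²⁴ m/s²

r = n²a₀/Z = 3.53 × 10⁻¹¹ m, v = Zαc/n = 6.57 × 10⁶ m/s
a = v²/r = (6.57 × 10⁶)² / 3.53 × 10⁻¹¹ = 1.22 × 10²⁴ m/s²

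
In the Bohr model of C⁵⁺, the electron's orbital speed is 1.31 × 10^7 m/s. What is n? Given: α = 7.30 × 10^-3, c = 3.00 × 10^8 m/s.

1

v_n = Zαc/n ⇒ n = Zαc/v = 6 × 0.00730 × 3.00 × 10^8 / 1.31 × 10^7 ≈ 1.00
n = 1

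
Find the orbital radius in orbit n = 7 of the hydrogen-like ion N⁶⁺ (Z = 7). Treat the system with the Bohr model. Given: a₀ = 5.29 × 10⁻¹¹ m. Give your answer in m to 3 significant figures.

r_n = n²a₀/Z = 7² × 5.29 × 10⁻¹¹ / 7
    = 49 × 5.29 × 10⁻¹¹ / 7 = 3.70 × 10⁻¹⁰ m

3.70 × 10⁻¹⁰ m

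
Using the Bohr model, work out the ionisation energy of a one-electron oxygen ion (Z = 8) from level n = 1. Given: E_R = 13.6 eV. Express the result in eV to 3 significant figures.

870 eV

E_n = −E_R·Z²/n² = −13.6 × 8²/1² eV = -870 eV
Ionisation energy = −E_n = 870 eV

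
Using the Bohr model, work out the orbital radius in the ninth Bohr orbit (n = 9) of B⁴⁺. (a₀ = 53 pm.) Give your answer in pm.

860 pm

r_n = n²a₀/Z = 9² × 53 / 5
    = 81 × 53 / 5 = 860 pm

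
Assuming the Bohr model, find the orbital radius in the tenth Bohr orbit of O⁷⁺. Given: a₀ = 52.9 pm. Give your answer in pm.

661 pm

r_n = n²a₀/Z = 10² × 52.9 / 8
    = 100 × 52.9 / 8 = 661 pm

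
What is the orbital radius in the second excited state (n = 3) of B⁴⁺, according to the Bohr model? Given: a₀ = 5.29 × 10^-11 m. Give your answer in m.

r_n = n²a₀/Z = 3² × 5.29 × 10^-11 / 5
    = 9 × 5.29 × 10^-11 / 5 = 9.52 × 10^-11 m

9.52 × 10^-11 m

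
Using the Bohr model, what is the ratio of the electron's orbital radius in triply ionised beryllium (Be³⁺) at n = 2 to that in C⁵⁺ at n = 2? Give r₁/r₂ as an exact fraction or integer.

3/2

r ∝ Z^-1 · n^2
r₁/r₂ = (4/6)^-1 · (2/2)^2 = 3/2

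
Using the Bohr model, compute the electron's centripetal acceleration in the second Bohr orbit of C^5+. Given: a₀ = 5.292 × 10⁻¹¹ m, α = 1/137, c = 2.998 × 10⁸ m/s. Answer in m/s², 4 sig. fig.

1.222 × 10²⁴ m/s²

r = n²a₀/Z = 3.528 × 10⁻¹¹ m, v = Zαc/n = 6.565 × 10⁶ m/s
a = v²/r = (6.565 × 10⁶)² / 3.528 × 10⁻¹¹ = 1.222 × 10²⁴ m/s²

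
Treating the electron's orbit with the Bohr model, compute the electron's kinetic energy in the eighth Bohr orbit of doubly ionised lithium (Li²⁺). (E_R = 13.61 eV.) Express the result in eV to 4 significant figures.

For a Coulomb orbit the virial theorem gives K = −E_n.
E_n = −E_R·Z²/n², so K = E_R·Z²/n² = 13.61 × 3²/8² = 1.914 eV

1.914 eV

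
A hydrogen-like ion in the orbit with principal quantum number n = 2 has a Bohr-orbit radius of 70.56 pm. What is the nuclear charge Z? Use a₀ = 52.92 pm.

r_n = n²a₀/Z ⇒ Z = n²a₀/r = 2² × 52.92 / 70.56 ≈ 3.00
Z = 3

3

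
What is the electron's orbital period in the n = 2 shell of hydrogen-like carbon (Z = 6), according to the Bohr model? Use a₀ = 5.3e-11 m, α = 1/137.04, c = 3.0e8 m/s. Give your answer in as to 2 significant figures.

r = n²a₀/Z = 2²·5.3e-11/6 = 3.5e-11 m
v = Zαc/n = 6·0.0073·3.0e8/2 = 6.6e6 m/s
T = 2πr/v = 3.4e-17 s = 34 as

34 as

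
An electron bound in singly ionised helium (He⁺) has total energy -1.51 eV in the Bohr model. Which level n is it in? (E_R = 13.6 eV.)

6

E_n = −E_R Z²/n² ⇒ n² = E_R Z²/(−E_n) = 13.6 × 2² / 1.51 ≈ 36.03
n = 6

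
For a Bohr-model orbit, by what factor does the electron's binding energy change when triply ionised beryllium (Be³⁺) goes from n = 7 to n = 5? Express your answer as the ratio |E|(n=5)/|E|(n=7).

|E| ∝ Z^2 · n^-2; with Z fixed, |E| ∝ n^-2.
|E|(n=5)/|E|(n=7) = (5/7)^-2 = 49/25

49/25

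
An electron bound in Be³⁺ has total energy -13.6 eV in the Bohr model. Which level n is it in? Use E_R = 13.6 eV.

E_n = −E_R Z²/n² ⇒ n² = E_R Z²/(−E_n) = 13.6 × 4² / 13.6 ≈ 16.00
n = 4

4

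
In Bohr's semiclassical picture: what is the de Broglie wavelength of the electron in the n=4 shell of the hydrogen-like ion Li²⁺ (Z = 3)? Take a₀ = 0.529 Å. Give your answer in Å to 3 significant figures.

The Bohr quantisation condition is nλ = 2πr_n.
r_n = n²a₀/Z = 2.82 Å
λ = 2πr_n/n = 2π·2.82/4 = 4.43 Å

4.43 Å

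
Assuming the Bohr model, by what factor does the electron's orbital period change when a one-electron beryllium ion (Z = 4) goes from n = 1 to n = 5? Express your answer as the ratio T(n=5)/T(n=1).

125

T ∝ Z^-2 · n^3; with Z fixed, T ∝ n^3.
T(n=5)/T(n=1) = (5/1)^3 = 125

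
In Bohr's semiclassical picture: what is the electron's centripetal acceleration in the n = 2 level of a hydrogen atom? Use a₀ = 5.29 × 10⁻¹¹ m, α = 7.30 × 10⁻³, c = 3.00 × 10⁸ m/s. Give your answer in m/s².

5.67 × 10²¹ m/s²

r = n²a₀/Z = 2.12 × 10⁻¹⁰ m, v = Zαc/n = 1.09 × 10⁶ m/s
a = v²/r = (1.09 × 10⁶)² / 2.12 × 10⁻¹⁰ = 5.67 × 10²¹ m/s²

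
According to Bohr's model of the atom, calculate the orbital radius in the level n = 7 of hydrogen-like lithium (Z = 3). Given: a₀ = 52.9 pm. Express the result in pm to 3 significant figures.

864 pm

r_n = n²a₀/Z = 7² × 52.9 / 3
    = 49 × 52.9 / 3 = 864 pm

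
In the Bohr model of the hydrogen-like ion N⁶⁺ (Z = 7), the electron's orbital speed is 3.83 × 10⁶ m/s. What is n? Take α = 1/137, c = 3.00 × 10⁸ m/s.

4

v_n = Zαc/n ⇒ n = Zαc/v = 7 × 0.00730 × 3.00 × 10⁸ / 3.83 × 10⁶ ≈ 4.00
n = 4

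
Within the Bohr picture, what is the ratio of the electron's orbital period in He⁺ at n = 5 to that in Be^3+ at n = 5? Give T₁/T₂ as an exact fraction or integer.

T ∝ Z^-2 · n^3
T₁/T₂ = (2/4)^-2 · (5/5)^3 = 4

4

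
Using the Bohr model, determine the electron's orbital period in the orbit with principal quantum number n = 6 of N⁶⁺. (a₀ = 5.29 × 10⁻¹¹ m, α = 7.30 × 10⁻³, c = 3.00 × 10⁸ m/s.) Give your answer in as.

669 as

r = n²a₀/Z = 6²·5.29 × 10⁻¹¹/7 = 2.72 × 10⁻¹⁰ m
v = Zαc/n = 7·0.00730·3.00 × 10⁸/6 = 2.56 × 10⁶ m/s
T = 2πr/v = 6.69 × 10⁻¹⁶ s = 669 as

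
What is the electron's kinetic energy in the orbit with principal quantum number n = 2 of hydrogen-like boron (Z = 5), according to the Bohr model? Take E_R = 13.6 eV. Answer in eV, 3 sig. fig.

85.0 eV

For a Coulomb orbit the virial theorem gives K = −E_n.
E_n = −E_R·Z²/n², so K = E_R·Z²/n² = 13.6 × 5²/2² = 85.0 eV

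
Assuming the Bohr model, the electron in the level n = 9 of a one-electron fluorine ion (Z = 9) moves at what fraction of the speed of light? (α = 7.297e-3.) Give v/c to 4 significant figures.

0.007297

v_n = Zαc/n, so v/c = Zα/n = 9 × 0.007297 / 9 = 0.007297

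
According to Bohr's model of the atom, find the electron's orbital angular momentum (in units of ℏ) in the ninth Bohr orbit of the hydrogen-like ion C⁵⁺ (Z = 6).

9

L_n = nℏ, so L/ℏ = n = 9.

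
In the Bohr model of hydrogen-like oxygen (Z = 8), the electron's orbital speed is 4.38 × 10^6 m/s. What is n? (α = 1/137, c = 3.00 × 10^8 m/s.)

4

v_n = Zαc/n ⇒ n = Zαc/v = 8 × 0.00730 × 3.00 × 10^8 / 4.38 × 10^6 ≈ 4.00
n = 4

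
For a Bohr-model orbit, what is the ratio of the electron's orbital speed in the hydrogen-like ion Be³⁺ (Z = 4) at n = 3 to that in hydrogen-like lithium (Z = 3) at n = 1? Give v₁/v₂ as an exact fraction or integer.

4/9

v ∝ Z^1 · n^-1
v₁/v₂ = (4/3)^1 · (3/1)^-1 = 4/9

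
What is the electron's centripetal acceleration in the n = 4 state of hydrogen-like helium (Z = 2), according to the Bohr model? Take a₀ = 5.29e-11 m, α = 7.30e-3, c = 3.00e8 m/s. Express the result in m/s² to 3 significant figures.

2.83e21 m/s²

r = n²a₀/Z = 4.23e-10 m, v = Zαc/n = 1.09e6 m/s
a = v²/r = (1.09e6)² / 4.23e-10 = 2.83e21 m/s²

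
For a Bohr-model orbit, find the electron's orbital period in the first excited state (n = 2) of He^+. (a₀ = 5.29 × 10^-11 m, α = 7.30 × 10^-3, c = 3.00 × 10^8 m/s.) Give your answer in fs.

0.304 fs

r = n²a₀/Z = 2²·5.29 × 10^-11/2 = 1.06 × 10^-10 m
v = Zαc/n = 2·0.00730·3.00 × 10^8/2 = 2.19 × 10^6 m/s
T = 2πr/v = 3.04 × 10^-16 s = 0.304 fs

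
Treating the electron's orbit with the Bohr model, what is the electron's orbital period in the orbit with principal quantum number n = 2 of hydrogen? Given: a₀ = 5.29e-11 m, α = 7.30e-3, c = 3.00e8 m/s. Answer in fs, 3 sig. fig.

r = n²a₀/Z = 2²·5.29e-11/1 = 2.12e-10 m
v = Zαc/n = 1·0.00730·3.00e8/2 = 1.09e6 m/s
T = 2πr/v = 1.21e-15 s = 1.21 fs

1.21 fs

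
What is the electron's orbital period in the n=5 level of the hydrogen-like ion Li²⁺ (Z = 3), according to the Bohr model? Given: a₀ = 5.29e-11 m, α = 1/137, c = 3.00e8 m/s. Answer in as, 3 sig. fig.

r = n²a₀/Z = 5²·5.29e-11/3 = 4.41e-10 m
v = Zαc/n = 3·0.00730·3.00e8/5 = 1.31e6 m/s
T = 2πr/v = 2.11e-15 s = 2110 as

2110 as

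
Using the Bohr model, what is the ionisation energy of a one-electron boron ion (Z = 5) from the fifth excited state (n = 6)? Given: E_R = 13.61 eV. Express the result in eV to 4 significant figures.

9.451 eV

E_n = −E_R·Z²/n² = −13.61 × 5²/6² eV = -9.451 eV
Ionisation energy = −E_n = 9.451 eV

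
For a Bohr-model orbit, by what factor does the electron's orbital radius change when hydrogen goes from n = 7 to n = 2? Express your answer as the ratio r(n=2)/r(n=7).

r ∝ Z^-1 · n^2; with Z fixed, r ∝ n^2.
r(n=2)/r(n=7) = (2/7)^2 = 4/49

4/49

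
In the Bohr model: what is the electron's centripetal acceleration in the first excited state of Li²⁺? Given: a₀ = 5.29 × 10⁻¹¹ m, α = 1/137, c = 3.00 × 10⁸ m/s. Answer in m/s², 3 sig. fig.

r = n²a₀/Z = 7.05 × 10⁻¹¹ m, v = Zαc/n = 3.28 × 10⁶ m/s
a = v²/r = (3.28 × 10⁶)² / 7.05 × 10⁻¹¹ = 1.53 × 10²³ m/s²

1.53 × 10²³ m/s²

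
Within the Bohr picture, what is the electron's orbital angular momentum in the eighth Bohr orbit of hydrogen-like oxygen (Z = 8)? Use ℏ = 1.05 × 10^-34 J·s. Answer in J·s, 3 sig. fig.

8.40 × 10^-34 J·s

L_n = nℏ = 8 × 1.05 × 10^-34 = 8.40 × 10^-34 J·s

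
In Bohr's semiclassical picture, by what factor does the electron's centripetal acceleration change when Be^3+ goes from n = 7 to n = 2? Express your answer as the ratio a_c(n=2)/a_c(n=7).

2401/16

a_c ∝ Z^3 · n^-4; with Z fixed, a_c ∝ n^-4.
a_c(n=2)/a_c(n=7) = (2/7)^-4 = 2401/16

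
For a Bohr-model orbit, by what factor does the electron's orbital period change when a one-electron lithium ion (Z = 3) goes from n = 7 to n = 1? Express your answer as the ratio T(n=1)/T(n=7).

T ∝ Z^-2 · n^3; with Z fixed, T ∝ n^3.
T(n=1)/T(n=7) = (1/7)^3 = 1/343

1/343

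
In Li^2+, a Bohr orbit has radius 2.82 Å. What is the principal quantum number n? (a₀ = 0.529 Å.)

4

r_n = n²a₀/Z ⇒ n² = rZ/a₀ = 2.82 × 3 / 0.529 ≈ 15.99
n = 4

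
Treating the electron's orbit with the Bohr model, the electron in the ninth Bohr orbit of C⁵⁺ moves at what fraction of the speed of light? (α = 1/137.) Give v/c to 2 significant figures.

v_n = Zαc/n, so v/c = Zα/n = 6 × 0.0073 / 9 = 0.0049

0.0049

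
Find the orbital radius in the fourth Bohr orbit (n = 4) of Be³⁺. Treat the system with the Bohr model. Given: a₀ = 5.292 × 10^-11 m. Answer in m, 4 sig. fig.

r_n = n²a₀/Z = 4² × 5.292 × 10^-11 / 4
    = 16 × 5.292 × 10^-11 / 4 = 2.117 × 10^-10 m

2.117 × 10^-10 m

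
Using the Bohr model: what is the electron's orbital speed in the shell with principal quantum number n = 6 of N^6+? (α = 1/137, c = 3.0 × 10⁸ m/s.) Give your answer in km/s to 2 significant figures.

v_n = Zαc/n = 7 × 0.0073 × 3.0 × 10⁸ / 6
    = 2600 km/s

2600 km/s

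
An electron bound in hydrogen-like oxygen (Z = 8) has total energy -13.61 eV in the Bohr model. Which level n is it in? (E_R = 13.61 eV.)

E_n = −E_R Z²/n² ⇒ n² = E_R Z²/(−E_n) = 13.61 × 8² / 13.61 ≈ 64.00
n = 8

8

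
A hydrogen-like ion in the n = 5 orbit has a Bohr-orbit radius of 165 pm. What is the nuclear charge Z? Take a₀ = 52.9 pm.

r_n = n²a₀/Z ⇒ Z = n²a₀/r = 5² × 52.9 / 165 ≈ 8.02
Z = 8

8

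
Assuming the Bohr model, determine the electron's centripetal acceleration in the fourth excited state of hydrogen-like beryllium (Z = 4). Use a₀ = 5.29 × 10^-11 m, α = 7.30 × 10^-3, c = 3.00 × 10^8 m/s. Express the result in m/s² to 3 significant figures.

r = n²a₀/Z = 3.31 × 10^-10 m, v = Zαc/n = 1.75 × 10^6 m/s
a = v²/r = (1.75 × 10^6)² / 3.31 × 10^-10 = 9.28 × 10^21 m/s²

9.28 × 10^21 m/s²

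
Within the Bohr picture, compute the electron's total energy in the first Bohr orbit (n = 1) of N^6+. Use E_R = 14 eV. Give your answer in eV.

-690 eV

E_n = −E_R·Z²/n² = −14 × 7²/1² = -690 eV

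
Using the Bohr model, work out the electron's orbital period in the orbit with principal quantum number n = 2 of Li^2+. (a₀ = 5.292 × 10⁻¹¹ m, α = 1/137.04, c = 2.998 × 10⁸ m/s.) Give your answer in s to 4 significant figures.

1.351 × 10⁻¹⁶ s

r = n²a₀/Z = 2²·5.292 × 10⁻¹¹/3 = 7.056 × 10⁻¹¹ m
v = Zαc/n = 3·0.007297·2.998 × 10⁸/2 = 3.282 × 10⁶ m/s
T = 2πr/v = 1.351 × 10⁻¹⁶ s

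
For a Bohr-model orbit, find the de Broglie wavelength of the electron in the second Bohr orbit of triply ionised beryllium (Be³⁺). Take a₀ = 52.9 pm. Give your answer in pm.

166 pm

The Bohr quantisation condition is nλ = 2πr_n.
r_n = n²a₀/Z = 52.9 pm
λ = 2πr_n/n = 2π·52.9/2 = 166 pm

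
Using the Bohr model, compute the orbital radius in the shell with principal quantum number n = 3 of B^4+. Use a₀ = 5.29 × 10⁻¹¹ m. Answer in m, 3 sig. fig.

r_n = n²a₀/Z = 3² × 5.29 × 10⁻¹¹ / 5
    = 9 × 5.29 × 10⁻¹¹ / 5 = 9.52 × 10⁻¹¹ m

9.52 × 10⁻¹¹ m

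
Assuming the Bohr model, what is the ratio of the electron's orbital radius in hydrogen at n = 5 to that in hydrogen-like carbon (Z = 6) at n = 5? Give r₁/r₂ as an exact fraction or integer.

6

r ∝ Z^-1 · n^2
r₁/r₂ = (1/6)^-1 · (5/5)^2 = 6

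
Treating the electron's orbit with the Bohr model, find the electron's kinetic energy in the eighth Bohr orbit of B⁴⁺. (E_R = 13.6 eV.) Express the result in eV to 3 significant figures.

5.31 eV

For a Coulomb orbit the virial theorem gives K = −E_n.
E_n = −E_R·Z²/n², so K = E_R·Z²/n² = 13.6 × 5²/8² = 5.31 eV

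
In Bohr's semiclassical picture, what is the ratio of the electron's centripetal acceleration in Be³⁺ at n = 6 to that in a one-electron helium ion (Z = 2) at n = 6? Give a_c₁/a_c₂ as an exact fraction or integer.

a_c ∝ Z^3 · n^-4
a_c₁/a_c₂ = (4/2)^3 · (6/6)^-4 = 8

8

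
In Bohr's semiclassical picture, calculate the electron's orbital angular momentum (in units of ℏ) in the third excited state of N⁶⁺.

4

L_n = nℏ, so L/ℏ = n = 4.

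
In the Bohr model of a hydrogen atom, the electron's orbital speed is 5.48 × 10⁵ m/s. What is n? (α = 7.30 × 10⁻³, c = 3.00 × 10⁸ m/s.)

4

v_n = Zαc/n ⇒ n = Zαc/v = 1 × 0.00730 × 3.00 × 10⁸ / 5.48 × 10⁵ ≈ 4.00
n = 4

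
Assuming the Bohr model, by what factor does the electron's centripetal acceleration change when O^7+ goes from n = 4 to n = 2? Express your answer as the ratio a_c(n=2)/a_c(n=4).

a_c ∝ Z^3 · n^-4; with Z fixed, a_c ∝ n^-4.
a_c(n=2)/a_c(n=4) = (2/4)^-4 = 16

16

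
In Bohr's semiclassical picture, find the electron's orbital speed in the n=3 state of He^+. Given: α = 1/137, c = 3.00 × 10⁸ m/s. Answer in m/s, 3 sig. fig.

1.46 × 10⁶ m/s

v_n = Zαc/n = 2 × 0.00730 × 3.00 × 10⁸ / 3
    = 1.46 × 10⁶ m/s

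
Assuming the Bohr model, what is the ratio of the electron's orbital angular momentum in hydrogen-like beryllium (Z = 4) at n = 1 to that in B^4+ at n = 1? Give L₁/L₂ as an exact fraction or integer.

1

L = nℏ is independent of Z.
L₁/L₂ = n₁/n₂ = 1/1 = 1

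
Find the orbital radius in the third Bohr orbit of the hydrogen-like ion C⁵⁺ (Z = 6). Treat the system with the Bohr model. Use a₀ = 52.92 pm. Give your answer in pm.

r_n = n²a₀/Z = 3² × 52.92 / 6
    = 9 × 52.92 / 6 = 79.38 pm

79.38 pm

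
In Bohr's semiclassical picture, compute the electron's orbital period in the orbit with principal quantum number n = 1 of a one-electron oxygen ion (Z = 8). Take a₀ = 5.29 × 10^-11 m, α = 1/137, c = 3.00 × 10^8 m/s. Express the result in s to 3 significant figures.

r = n²a₀/Z = 1²·5.29 × 10^-11/8 = 6.61 × 10^-12 m
v = Zαc/n = 8·0.00730·3.00 × 10^8/1 = 1.75 × 10^7 m/s
T = 2πr/v = 2.37 × 10^-18 s

2.37 × 10^-18 s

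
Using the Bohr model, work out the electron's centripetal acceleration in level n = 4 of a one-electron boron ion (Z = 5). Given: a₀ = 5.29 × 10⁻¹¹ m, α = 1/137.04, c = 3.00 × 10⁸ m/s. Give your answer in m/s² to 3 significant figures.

4.42 × 10²² m/s²

r = n²a₀/Z = 1.69 × 10⁻¹⁰ m, v = Zαc/n = 2.74 × 10⁶ m/s
a = v²/r = (2.74 × 10⁶)² / 1.69 × 10⁻¹⁰ = 4.42 × 10²² m/s²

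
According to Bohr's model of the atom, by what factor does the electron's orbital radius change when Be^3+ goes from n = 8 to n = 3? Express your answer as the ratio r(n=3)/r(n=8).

r ∝ Z^-1 · n^2; with Z fixed, r ∝ n^2.
r(n=3)/r(n=8) = (3/8)^2 = 9/64

9/64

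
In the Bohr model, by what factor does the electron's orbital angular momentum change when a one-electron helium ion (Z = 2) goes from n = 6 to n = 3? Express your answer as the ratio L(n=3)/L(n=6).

L = nℏ depends only on n, so L ∝ n.
L(n=3)/L(n=6) = (3/6)^1 = 1/2

1/2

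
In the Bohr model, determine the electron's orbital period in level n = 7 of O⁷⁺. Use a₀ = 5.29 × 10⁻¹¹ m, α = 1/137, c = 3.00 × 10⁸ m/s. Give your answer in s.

r = n²a₀/Z = 7²·5.29 × 10⁻¹¹/8 = 3.24 × 10⁻¹⁰ m
v = Zαc/n = 8·0.00730·3.00 × 10⁸/7 = 2.50 × 10⁶ m/s
T = 2πr/v = 8.13 × 10⁻¹⁶ s

8.13 × 10⁻¹⁶ s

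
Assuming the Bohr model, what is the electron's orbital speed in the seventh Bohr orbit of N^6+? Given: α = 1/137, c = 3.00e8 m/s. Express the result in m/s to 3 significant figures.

2.19e6 m/s

v_n = Zαc/n = 7 × 0.00730 × 3.00e8 / 7
    = 2.19e6 m/s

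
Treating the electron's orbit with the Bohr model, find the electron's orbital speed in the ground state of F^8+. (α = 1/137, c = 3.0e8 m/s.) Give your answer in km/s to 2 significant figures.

v_n = Zαc/n = 9 × 0.0073 × 3.0e8 / 1
    = 2.0e4 km/s

2.0e4 km/s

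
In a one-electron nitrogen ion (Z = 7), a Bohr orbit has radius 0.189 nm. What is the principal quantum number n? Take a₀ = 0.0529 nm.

r_n = n²a₀/Z ⇒ n² = rZ/a₀ = 0.189 × 7 / 0.0529 ≈ 25.01
n = 5

5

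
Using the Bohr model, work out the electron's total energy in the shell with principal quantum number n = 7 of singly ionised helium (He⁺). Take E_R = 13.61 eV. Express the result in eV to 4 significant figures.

E_n = −E_R·Z²/n² = −13.61 × 2²/7² = -1.111 eV

-1.111 eV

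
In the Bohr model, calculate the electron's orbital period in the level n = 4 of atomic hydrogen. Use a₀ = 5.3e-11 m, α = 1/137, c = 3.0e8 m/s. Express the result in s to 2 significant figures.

9.7e-15 s

r = n²a₀/Z = 4²·5.3e-11/1 = 8.5e-10 m
v = Zαc/n = 1·0.0073·3.0e8/4 = 5.5e5 m/s
T = 2πr/v = 9.7e-15 s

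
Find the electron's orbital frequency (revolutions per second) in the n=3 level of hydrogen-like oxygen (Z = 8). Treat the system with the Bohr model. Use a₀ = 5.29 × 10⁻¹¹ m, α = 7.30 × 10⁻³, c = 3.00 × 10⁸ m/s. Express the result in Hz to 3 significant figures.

r = n²a₀/Z = 5.95 × 10⁻¹¹ m, v = Zαc/n = 5.84 × 10⁶ m/s
f = v/(2πr) = 1.56 × 10¹⁶ Hz

1.56 × 10¹⁶ Hz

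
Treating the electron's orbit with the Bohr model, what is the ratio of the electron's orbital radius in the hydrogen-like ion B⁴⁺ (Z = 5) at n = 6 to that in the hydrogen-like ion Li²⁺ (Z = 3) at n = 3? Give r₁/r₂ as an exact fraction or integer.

12/5

r ∝ Z^-1 · n^2
r₁/r₂ = (5/3)^-1 · (6/3)^2 = 12/5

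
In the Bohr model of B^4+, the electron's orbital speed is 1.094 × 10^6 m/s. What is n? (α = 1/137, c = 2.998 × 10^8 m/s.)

v_n = Zαc/n ⇒ n = Zαc/v = 5 × 0.007299 × 2.998 × 10^8 / 1.094 × 10^6 ≈ 10.00
n = 10

10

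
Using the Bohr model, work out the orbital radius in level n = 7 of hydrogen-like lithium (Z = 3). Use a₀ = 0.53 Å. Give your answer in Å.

r_n = n²a₀/Z = 7² × 0.53 / 3
    = 49 × 0.53 / 3 = 8.7 Å

8.7 Å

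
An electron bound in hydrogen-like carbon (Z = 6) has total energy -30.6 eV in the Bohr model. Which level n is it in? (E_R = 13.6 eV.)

4

E_n = −E_R Z²/n² ⇒ n² = E_R Z²/(−E_n) = 13.6 × 6² / 30.6 ≈ 16.00
n = 4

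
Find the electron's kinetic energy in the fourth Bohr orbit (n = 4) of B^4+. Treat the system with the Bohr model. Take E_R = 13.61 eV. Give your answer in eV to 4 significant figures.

For a Coulomb orbit the virial theorem gives K = −E_n.
E_n = −E_R·Z²/n², so K = E_R·Z²/n² = 13.61 × 5²/4² = 21.27 eV

21.27 eV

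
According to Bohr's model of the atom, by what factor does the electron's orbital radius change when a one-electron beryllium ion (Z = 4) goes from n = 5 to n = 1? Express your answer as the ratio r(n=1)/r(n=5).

1/25

r ∝ Z^-1 · n^2; with Z fixed, r ∝ n^2.
r(n=1)/r(n=5) = (1/5)^2 = 1/25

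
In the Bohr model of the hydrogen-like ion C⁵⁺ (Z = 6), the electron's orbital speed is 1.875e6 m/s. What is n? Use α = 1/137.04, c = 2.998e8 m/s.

v_n = Zαc/n ⇒ n = Zαc/v = 6 × 0.007297 × 2.998e8 / 1.875e6 ≈ 7.00
n = 7

7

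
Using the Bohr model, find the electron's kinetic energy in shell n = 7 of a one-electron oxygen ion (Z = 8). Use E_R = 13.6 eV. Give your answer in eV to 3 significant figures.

17.8 eV

For a Coulomb orbit the virial theorem gives K = −E_n.
E_n = −E_R·Z²/n², so K = E_R·Z²/n² = 13.6 × 8²/7² = 17.8 eV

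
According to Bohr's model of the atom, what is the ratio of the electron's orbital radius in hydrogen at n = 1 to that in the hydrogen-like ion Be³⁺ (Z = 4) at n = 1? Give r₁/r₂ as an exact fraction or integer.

r ∝ Z^-1 · n^2
r₁/r₂ = (1/4)^-1 · (1/1)^2 = 4

4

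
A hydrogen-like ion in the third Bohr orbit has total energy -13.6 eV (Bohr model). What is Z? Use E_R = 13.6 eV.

E_n = −E_R Z²/n² ⇒ Z² = −E_n n²/E_R = 13.6 × 3² / 13.6 ≈ 9.00
Z = 3

3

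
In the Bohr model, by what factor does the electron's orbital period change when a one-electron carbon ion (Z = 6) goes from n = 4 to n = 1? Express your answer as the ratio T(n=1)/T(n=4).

1/64

T ∝ Z^-2 · n^3; with Z fixed, T ∝ n^3.
T(n=1)/T(n=4) = (1/4)^3 = 1/64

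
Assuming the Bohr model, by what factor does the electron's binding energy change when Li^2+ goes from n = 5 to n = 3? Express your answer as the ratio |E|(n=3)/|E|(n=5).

|E| ∝ Z^2 · n^-2; with Z fixed, |E| ∝ n^-2.
|E|(n=3)/|E|(n=5) = (3/5)^-2 = 25/9

25/9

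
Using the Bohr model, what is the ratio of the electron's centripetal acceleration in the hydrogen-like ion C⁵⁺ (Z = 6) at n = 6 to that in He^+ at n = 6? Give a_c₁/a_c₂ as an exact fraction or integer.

27

a_c ∝ Z^3 · n^-4
a_c₁/a_c₂ = (6/2)^3 · (6/6)^-4 = 27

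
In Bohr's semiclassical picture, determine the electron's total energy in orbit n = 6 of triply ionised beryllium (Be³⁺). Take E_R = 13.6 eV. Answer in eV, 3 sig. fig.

-6.04 eV

E_n = −E_R·Z²/n² = −13.6 × 4²/6² = -6.04 eV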